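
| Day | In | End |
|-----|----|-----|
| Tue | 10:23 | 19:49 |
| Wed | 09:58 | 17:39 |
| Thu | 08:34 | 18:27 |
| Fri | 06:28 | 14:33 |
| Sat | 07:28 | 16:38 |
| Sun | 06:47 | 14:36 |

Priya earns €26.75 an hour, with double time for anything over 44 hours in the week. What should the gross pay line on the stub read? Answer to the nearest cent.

Tue: 10:23–19:49 = 9 h 26 min
Wed: 09:58–17:39 = 7 h 41 min
Thu: 08:34–18:27 = 9 h 53 min
Fri: 06:28–14:33 = 8 h 5 min
Sat: 07:28–16:38 = 9 h 10 min
Sun: 06:47–14:36 = 7 h 49 min
Total worked: 52 h 4 min = 3124 min.
Regular 44 h 0 min = 2640 min at €26.75/h; overtime 8 h 4 min = 484 min at €53.50/h.
Pay = (2640 × €26.75 + 484 × €53.50) ÷ 60 = €1608.57.

€1608.57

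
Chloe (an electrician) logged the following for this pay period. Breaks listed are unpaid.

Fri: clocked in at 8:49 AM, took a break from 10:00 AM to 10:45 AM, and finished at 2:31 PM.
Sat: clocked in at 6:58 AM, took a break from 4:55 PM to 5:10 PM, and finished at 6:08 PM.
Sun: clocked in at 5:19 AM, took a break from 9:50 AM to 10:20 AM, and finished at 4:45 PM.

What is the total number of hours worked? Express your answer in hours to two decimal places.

26.80 hours

Fri: 8:49 AM–2:31 PM = 5 h 42 min; less 45 min break → 4 h 57 min
Sat: 6:58 AM–6:08 PM = 11 h 10 min; less 15 min break → 10 h 55 min
Sun: 5:19 AM–4:45 PM = 11 h 26 min; less 30 min break → 10 h 56 min
Total: 4 h 57 min + 10 h 55 min + 10 h 56 min = 26 h 48 min.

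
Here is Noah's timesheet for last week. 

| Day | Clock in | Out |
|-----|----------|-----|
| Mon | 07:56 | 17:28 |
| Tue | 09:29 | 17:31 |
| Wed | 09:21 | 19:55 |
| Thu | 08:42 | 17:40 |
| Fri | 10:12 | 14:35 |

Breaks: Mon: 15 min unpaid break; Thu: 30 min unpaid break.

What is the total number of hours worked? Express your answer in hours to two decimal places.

Mon: 07:56–17:28 = 9 h 32 min; less 15 min break → 9 h 17 min
Tue: 09:29–17:31 = 8 h 2 min
Wed: 09:21–19:55 = 10 h 34 min
Thu: 08:42–17:40 = 8 h 58 min; less 30 min break → 8 h 28 min
Fri: 10:12–14:35 = 4 h 23 min
Total: 9 h 17 min + 8 h 2 min + 10 h 34 min + 8 h 28 min + 4 h 23 min = 40 h 44 min.

40.73 hours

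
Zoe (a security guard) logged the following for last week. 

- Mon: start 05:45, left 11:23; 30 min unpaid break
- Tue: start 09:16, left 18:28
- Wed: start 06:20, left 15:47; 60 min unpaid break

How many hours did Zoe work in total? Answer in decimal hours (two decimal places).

Mon: 05:45–11:23 = 5 h 38 min; less 30 min break → 5 h 8 min
Tue: 09:16–18:28 = 9 h 12 min
Wed: 06:20–15:47 = 9 h 27 min; less 60 min break → 8 h 27 min
Total: 5 h 8 min + 9 h 12 min + 8 h 27 min = 22 h 47 min.

22.78 hours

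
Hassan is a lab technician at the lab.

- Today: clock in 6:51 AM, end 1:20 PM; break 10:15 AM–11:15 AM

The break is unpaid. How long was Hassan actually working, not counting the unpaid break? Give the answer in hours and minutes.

5 h 29 min

Today: 6:51 AM–1:20 PM = 6 h 29 min; less 60 min break → 5 h 29 min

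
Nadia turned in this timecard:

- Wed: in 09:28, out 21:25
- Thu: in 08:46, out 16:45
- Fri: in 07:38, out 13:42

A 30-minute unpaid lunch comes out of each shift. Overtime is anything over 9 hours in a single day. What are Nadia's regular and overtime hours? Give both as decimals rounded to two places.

Wed: 09:28–21:25 = 11 h 57 min; less 30 min break → 11 h 27 min
Thu: 08:46–16:45 = 7 h 59 min; less 30 min break → 7 h 29 min
Fri: 07:38–13:42 = 6 h 4 min; less 30 min break → 5 h 34 min
Wed reg 9 h 0 min / OT 2 h 27 min; Thu reg 7 h 29 min / OT 0 h 0 min; Fri reg 5 h 34 min / OT 0 h 0 min.
Totals: regular 22 h 3 min, overtime 2 h 27 min.

Regular 22.05 hours, overtime 2.45 hours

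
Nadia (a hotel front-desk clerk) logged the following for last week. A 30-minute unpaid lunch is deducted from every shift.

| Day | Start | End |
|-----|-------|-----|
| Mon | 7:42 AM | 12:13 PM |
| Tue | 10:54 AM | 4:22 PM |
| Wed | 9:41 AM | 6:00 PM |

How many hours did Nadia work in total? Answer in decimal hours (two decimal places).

Mon: 7:42 AM–12:13 PM = 4 h 31 min; less 30 min break → 4 h 1 min
Tue: 10:54 AM–4:22 PM = 5 h 28 min; less 30 min break → 4 h 58 min
Wed: 9:41 AM–6:00 PM = 8 h 19 min; less 30 min break → 7 h 49 min
Total: 4 h 1 min + 4 h 58 min + 7 h 49 min = 16 h 48 min.

16.80 hours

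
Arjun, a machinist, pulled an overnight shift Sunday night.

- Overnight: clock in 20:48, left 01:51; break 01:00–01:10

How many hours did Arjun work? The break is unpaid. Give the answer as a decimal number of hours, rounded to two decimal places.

4.88 hours

Overnight: 20:48 → midnight = 3 h 12 min; midnight → 01:51 = 1 h 51 min; span 5 h 3 min; less 10 min break → 4 h 53 min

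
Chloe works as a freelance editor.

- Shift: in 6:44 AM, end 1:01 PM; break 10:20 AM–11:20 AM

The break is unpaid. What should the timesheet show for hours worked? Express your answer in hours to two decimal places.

5.28 hours

Shift: 6:44 AM–1:01 PM = 6 h 17 min; less 60 min break → 5 h 17 min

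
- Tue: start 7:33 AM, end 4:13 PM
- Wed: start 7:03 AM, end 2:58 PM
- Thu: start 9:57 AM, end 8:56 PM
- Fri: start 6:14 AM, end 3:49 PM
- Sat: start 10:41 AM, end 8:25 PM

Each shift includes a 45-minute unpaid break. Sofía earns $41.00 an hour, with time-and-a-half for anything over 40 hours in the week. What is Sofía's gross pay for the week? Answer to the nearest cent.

Tue: 7:33 AM–4:13 PM = 8 h 40 min; less 45 min break → 7 h 55 min
Wed: 7:03 AM–2:58 PM = 7 h 55 min; less 45 min break → 7 h 10 min
Thu: 9:57 AM–8:56 PM = 10 h 59 min; less 45 min break → 10 h 14 min
Fri: 6:14 AM–3:49 PM = 9 h 35 min; less 45 min break → 8 h 50 min
Sat: 10:41 AM–8:25 PM = 9 h 44 min; less 45 min break → 8 h 59 min
Total worked: 43 h 8 min = 2588 min.
Regular 40 h 0 min = 2400 min at $41.00/h; overtime 3 h 8 min = 188 min at $61.50/h.
Pay = (2400 × $41.00 + 188 × $61.50) ÷ 60 = $1832.70.

$1832.70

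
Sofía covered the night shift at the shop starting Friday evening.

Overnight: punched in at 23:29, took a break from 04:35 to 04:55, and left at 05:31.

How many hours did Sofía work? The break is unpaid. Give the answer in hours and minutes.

Overnight: 23:29 → midnight = 0 h 31 min; midnight → 05:31 = 5 h 31 min; span 6 h 2 min; less 20 min break → 5 h 42 min

5 h 42 min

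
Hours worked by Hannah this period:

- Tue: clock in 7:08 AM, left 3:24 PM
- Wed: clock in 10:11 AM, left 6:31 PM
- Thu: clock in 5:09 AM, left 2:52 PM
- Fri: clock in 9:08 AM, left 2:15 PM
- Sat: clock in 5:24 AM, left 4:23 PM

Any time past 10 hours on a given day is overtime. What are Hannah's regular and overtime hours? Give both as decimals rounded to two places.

Tue: 7:08 AM–3:24 PM = 8 h 16 min
Wed: 10:11 AM–6:31 PM = 8 h 20 min
Thu: 5:09 AM–2:52 PM = 9 h 43 min
Fri: 9:08 AM–2:15 PM = 5 h 7 min
Sat: 5:24 AM–4:23 PM = 10 h 59 min
Tue reg 8 h 16 min / OT 0 h 0 min; Wed reg 8 h 20 min / OT 0 h 0 min; Thu reg 9 h 43 min / OT 0 h 0 min; Fri reg 5 h 7 min / OT 0 h 0 min; Sat reg 10 h 0 min / OT 0 h 59 min.
Totals: regular 41 h 26 min, overtime 0 h 59 min.

Regular 41.43 hours, overtime 0.98 hours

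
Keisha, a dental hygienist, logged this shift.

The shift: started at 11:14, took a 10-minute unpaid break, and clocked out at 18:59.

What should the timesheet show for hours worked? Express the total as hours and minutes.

7 h 35 min

The shift: 11:14–18:59 = 7 h 45 min; less 10 min break → 7 h 35 min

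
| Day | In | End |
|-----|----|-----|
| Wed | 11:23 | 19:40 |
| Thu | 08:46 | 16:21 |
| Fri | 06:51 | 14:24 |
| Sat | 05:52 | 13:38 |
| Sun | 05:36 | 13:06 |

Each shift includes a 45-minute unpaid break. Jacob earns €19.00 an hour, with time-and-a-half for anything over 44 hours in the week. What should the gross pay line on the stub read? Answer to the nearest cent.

Wed: 11:23–19:40 = 8 h 17 min; less 45 min break → 7 h 32 min
Thu: 08:46–16:21 = 7 h 35 min; less 45 min break → 6 h 50 min
Fri: 06:51–14:24 = 7 h 33 min; less 45 min break → 6 h 48 min
Sat: 05:52–13:38 = 7 h 46 min; less 45 min break → 7 h 1 min
Sun: 05:36–13:06 = 7 h 30 min; less 45 min break → 6 h 45 min
Total worked: 34 h 56 min = 2096 min.
Regular 34 h 56 min = 2096 min at €19.00/h; overtime 0 h 0 min = 0 min at €28.50/h.
Pay = (2096 × €19.00 + 0 × €28.50) ÷ 60 = €663.73.

€663.73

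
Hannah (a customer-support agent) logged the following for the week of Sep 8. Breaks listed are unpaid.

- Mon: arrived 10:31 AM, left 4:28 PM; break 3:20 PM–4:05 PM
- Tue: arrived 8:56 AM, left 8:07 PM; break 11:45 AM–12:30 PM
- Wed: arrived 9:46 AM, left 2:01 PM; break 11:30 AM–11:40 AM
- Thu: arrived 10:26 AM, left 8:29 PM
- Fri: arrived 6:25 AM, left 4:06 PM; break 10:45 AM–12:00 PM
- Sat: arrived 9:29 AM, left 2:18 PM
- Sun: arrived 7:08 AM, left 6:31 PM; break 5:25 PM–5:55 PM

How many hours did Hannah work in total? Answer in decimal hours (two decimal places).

Mon: 10:31 AM–4:28 PM = 5 h 57 min; less 45 min break → 5 h 12 min
Tue: 8:56 AM–8:07 PM = 11 h 11 min; less 45 min break → 10 h 26 min
Wed: 9:46 AM–2:01 PM = 4 h 15 min; less 10 min break → 4 h 5 min
Thu: 10:26 AM–8:29 PM = 10 h 3 min
Fri: 6:25 AM–4:06 PM = 9 h 41 min; less 75 min break → 8 h 26 min
Sat: 9:29 AM–2:18 PM = 4 h 49 min
Sun: 7:08 AM–6:31 PM = 11 h 23 min; less 30 min break → 10 h 53 min
Total: 5 h 12 min + 10 h 26 min + 4 h 5 min + 10 h 3 min + 8 h 26 min + 4 h 49 min + 10 h 53 min = 53 h 54 min.

53.90 hours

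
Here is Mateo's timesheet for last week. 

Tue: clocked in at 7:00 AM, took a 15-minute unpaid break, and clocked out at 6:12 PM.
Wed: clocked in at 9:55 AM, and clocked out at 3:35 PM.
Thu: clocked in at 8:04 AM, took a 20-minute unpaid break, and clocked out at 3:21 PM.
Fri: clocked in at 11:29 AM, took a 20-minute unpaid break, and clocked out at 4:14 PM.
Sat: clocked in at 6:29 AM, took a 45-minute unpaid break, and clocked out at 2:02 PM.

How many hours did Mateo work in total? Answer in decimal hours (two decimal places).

34.78 hours

Tue: 7:00 AM–6:12 PM = 11 h 12 min; less 15 min break → 10 h 57 min
Wed: 9:55 AM–3:35 PM = 5 h 40 min
Thu: 8:04 AM–3:21 PM = 7 h 17 min; less 20 min break → 6 h 57 min
Fri: 11:29 AM–4:14 PM = 4 h 45 min; less 20 min break → 4 h 25 min
Sat: 6:29 AM–2:02 PM = 7 h 33 min; less 45 min break → 6 h 48 min
Total: 10 h 57 min + 5 h 40 min + 6 h 57 min + 4 h 25 min + 6 h 48 min = 34 h 47 min.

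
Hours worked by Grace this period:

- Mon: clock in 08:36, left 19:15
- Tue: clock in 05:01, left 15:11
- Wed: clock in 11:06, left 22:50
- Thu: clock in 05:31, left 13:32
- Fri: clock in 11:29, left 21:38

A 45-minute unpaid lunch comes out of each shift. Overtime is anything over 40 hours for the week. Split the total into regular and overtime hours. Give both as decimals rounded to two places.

Regular 40.00 hours, overtime 6.97 hours

Mon: 08:36–19:15 = 10 h 39 min; less 45 min break → 9 h 54 min
Tue: 05:01–15:11 = 10 h 10 min; less 45 min break → 9 h 25 min
Wed: 11:06–22:50 = 11 h 44 min; less 45 min break → 10 h 59 min
Thu: 05:31–13:32 = 8 h 1 min; less 45 min break → 7 h 16 min
Fri: 11:29–21:38 = 10 h 9 min; less 45 min break → 9 h 24 min
Total worked: 46 h 58 min = 46.97 h.
Threshold 40 h → overtime 6 h 58 min, regular 40 h 0 min.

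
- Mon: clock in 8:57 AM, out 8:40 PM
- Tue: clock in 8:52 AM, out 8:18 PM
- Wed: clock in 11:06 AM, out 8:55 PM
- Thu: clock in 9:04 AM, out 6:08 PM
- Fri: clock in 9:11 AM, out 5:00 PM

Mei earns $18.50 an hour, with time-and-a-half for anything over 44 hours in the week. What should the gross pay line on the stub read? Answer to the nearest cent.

Mon: 8:57 AM–8:40 PM = 11 h 43 min
Tue: 8:52 AM–8:18 PM = 11 h 26 min
Wed: 11:06 AM–8:55 PM = 9 h 49 min
Thu: 9:04 AM–6:08 PM = 9 h 4 min
Fri: 9:11 AM–5:00 PM = 7 h 49 min
Total worked: 49 h 51 min = 2991 min.
Regular 44 h 0 min = 2640 min at $18.50/h; overtime 5 h 51 min = 351 min at $27.75/h.
Pay = (2640 × $18.50 + 351 × $27.75) ÷ 60 = $976.34.

$976.34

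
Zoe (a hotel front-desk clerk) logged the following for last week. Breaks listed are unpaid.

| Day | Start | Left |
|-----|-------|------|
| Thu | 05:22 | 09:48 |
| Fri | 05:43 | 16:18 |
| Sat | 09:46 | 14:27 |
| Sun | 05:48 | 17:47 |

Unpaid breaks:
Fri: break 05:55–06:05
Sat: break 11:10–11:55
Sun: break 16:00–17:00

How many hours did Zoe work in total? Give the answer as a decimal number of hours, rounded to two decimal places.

Thu: 05:22–09:48 = 4 h 26 min
Fri: 05:43–16:18 = 10 h 35 min; less 10 min break → 10 h 25 min
Sat: 09:46–14:27 = 4 h 41 min; less 45 min break → 3 h 56 min
Sun: 05:48–17:47 = 11 h 59 min; less 60 min break → 10 h 59 min
Total: 4 h 26 min + 10 h 25 min + 3 h 56 min + 10 h 59 min = 29 h 46 min.

29.77 hours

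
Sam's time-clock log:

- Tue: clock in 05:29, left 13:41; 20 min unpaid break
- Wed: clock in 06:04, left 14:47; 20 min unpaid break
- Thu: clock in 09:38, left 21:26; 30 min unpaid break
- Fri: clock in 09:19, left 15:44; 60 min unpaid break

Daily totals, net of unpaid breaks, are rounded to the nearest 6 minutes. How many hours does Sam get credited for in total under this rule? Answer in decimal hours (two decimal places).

Tue: 05:29–13:41 = 8 h 12 min − 20 min = 7 h 52 min → rounds to 7 h 54 min
Wed: 06:04–14:47 = 8 h 43 min − 20 min = 8 h 23 min → rounds to 8 h 24 min
Thu: 09:38–21:26 = 11 h 48 min − 30 min = 11 h 18 min → rounds to 11 h 18 min
Fri: 09:19–15:44 = 6 h 25 min − 60 min = 5 h 25 min → rounds to 5 h 24 min
Total credited: 33 h 0 min.

33.00 hours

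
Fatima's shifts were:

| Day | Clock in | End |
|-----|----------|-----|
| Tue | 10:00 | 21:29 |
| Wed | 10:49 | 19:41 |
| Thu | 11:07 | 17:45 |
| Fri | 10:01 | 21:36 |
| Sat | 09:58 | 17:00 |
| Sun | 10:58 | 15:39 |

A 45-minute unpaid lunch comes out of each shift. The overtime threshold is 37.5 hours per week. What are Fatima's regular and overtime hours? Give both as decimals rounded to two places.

Tue: 10:00–21:29 = 11 h 29 min; less 45 min break → 10 h 44 min
Wed: 10:49–19:41 = 8 h 52 min; less 45 min break → 8 h 7 min
Thu: 11:07–17:45 = 6 h 38 min; less 45 min break → 5 h 53 min
Fri: 10:01–21:36 = 11 h 35 min; less 45 min break → 10 h 50 min
Sat: 09:58–17:00 = 7 h 2 min; less 45 min break → 6 h 17 min
Sun: 10:58–15:39 = 4 h 41 min; less 45 min break → 3 h 56 min
Total worked: 45 h 47 min = 45.78 h.
Threshold 37.5 h → overtime 8 h 17 min, regular 37 h 30 min.

Regular 37.50 hours, overtime 8.28 hours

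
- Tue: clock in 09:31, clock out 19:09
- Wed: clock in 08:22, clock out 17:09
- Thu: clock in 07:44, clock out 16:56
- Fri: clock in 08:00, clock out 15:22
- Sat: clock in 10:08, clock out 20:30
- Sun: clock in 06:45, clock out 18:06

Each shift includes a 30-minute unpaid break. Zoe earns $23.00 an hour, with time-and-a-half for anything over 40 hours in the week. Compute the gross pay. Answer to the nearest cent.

$1392.65

Tue: 09:31–19:09 = 9 h 38 min; less 30 min break → 9 h 8 min
Wed: 08:22–17:09 = 8 h 47 min; less 30 min break → 8 h 17 min
Thu: 07:44–16:56 = 9 h 12 min; less 30 min break → 8 h 42 min
Fri: 08:00–15:22 = 7 h 22 min; less 30 min break → 6 h 52 min
Sat: 10:08–20:30 = 10 h 22 min; less 30 min break → 9 h 52 min
Sun: 06:45–18:06 = 11 h 21 min; less 30 min break → 10 h 51 min
Total worked: 53 h 42 min = 3222 min.
Regular 40 h 0 min = 2400 min at $23.00/h; overtime 13 h 42 min = 822 min at $34.50/h.
Pay = (2400 × $23.00 + 822 × $34.50) ÷ 60 = $1392.65.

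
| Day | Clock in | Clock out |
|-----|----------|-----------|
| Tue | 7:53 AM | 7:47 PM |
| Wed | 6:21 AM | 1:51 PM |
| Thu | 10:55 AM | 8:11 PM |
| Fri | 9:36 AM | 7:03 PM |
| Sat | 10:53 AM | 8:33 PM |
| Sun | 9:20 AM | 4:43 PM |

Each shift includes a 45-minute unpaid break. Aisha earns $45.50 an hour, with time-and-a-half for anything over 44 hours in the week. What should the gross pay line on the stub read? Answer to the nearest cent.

Tue: 7:53 AM–7:47 PM = 11 h 54 min; less 45 min break → 11 h 9 min
Wed: 6:21 AM–1:51 PM = 7 h 30 min; less 45 min break → 6 h 45 min
Thu: 10:55 AM–8:11 PM = 9 h 16 min; less 45 min break → 8 h 31 min
Fri: 9:36 AM–7:03 PM = 9 h 27 min; less 45 min break → 8 h 42 min
Sat: 10:53 AM–8:33 PM = 9 h 40 min; less 45 min break → 8 h 55 min
Sun: 9:20 AM–4:43 PM = 7 h 23 min; less 45 min break → 6 h 38 min
Total worked: 50 h 40 min = 3040 min.
Regular 44 h 0 min = 2640 min at $45.50/h; overtime 6 h 40 min = 400 min at $68.25/h.
Pay = (2640 × $45.50 + 400 × $68.25) ÷ 60 = $2457.00.

$2457.00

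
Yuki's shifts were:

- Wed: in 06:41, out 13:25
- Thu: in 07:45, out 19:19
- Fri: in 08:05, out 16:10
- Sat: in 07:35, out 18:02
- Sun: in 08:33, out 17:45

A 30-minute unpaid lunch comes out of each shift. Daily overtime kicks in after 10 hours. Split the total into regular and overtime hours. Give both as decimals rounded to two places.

Regular 42.47 hours, overtime 1.07 hours

Wed: 06:41–13:25 = 6 h 44 min; less 30 min break → 6 h 14 min
Thu: 07:45–19:19 = 11 h 34 min; less 30 min break → 11 h 4 min
Fri: 08:05–16:10 = 8 h 5 min; less 30 min break → 7 h 35 min
Sat: 07:35–18:02 = 10 h 27 min; less 30 min break → 9 h 57 min
Sun: 08:33–17:45 = 9 h 12 min; less 30 min break → 8 h 42 min
Wed reg 6 h 14 min / OT 0 h 0 min; Thu reg 10 h 0 min / OT 1 h 4 min; Fri reg 7 h 35 min / OT 0 h 0 min; Sat reg 9 h 57 min / OT 0 h 0 min; Sun reg 8 h 42 min / OT 0 h 0 min.
Totals: regular 42 h 28 min, overtime 1 h 4 min.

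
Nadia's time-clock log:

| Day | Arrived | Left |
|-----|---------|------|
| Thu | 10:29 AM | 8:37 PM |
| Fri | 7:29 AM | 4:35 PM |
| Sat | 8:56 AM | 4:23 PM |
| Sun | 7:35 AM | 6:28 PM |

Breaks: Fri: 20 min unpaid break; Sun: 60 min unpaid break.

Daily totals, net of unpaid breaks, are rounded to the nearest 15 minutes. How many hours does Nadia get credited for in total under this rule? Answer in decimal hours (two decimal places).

36.50 hours

Thu: 10:29 AM–8:37 PM = 10 h 8 min → rounds to 10 h 15 min
Fri: 7:29 AM–4:35 PM = 9 h 6 min − 20 min = 8 h 46 min → rounds to 8 h 45 min
Sat: 8:56 AM–4:23 PM = 7 h 27 min → rounds to 7 h 30 min
Sun: 7:35 AM–6:28 PM = 10 h 53 min − 60 min = 9 h 53 min → rounds to 10 h 0 min
Total credited: 36 h 30 min.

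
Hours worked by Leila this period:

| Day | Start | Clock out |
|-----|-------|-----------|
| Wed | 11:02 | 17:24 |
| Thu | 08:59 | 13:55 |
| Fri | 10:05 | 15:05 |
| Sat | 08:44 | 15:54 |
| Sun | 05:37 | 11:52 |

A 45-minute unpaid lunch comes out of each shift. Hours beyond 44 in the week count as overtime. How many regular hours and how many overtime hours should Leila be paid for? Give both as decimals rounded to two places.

Regular 25.97 hours, overtime 0.00 hours

Wed: 11:02–17:24 = 6 h 22 min; less 45 min break → 5 h 37 min
Thu: 08:59–13:55 = 4 h 56 min; less 45 min break → 4 h 11 min
Fri: 10:05–15:05 = 5 h 0 min; less 45 min break → 4 h 15 min
Sat: 08:44–15:54 = 7 h 10 min; less 45 min break → 6 h 25 min
Sun: 05:37–11:52 = 6 h 15 min; less 45 min break → 5 h 30 min
Total worked: 25 h 58 min = 25.97 h.
Threshold 44 h → overtime 0 h 0 min, regular 25 h 58 min.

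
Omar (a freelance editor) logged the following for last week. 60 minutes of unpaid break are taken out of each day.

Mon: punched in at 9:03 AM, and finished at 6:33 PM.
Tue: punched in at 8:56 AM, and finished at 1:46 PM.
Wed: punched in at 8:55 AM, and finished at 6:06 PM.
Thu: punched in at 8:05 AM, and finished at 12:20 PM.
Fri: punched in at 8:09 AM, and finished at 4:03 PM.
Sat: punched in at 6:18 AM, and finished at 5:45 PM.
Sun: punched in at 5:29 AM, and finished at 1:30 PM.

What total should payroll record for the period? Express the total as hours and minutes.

Mon: 9:03 AM–6:33 PM = 9 h 30 min; less 60 min break → 8 h 30 min
Tue: 8:56 AM–1:46 PM = 4 h 50 min; less 60 min break → 3 h 50 min
Wed: 8:55 AM–6:06 PM = 9 h 11 min; less 60 min break → 8 h 11 min
Thu: 8:05 AM–12:20 PM = 4 h 15 min; less 60 min break → 3 h 15 min
Fri: 8:09 AM–4:03 PM = 7 h 54 min; less 60 min break → 6 h 54 min
Sat: 6:18 AM–5:45 PM = 11 h 27 min; less 60 min break → 10 h 27 min
Sun: 5:29 AM–1:30 PM = 8 h 1 min; less 60 min break → 7 h 1 min
Total: 8 h 30 min + 3 h 50 min + 8 h 11 min + 3 h 15 min + 6 h 54 min + 10 h 27 min + 7 h 1 min = 48 h 8 min.

48 h 8 min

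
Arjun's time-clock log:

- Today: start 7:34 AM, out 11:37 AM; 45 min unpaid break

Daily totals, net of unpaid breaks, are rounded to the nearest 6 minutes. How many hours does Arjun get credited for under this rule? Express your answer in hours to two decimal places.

3.30 hours

Today: 7:34 AM–11:37 AM = 4 h 3 min − 45 min = 3 h 18 min → rounds to 3 h 18 min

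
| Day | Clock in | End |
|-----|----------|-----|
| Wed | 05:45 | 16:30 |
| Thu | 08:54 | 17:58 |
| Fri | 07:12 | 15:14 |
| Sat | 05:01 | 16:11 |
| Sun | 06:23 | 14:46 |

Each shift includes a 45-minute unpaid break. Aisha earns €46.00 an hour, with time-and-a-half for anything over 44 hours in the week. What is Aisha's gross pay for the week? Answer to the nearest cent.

Wed: 05:45–16:30 = 10 h 45 min; less 45 min break → 10 h 0 min
Thu: 08:54–17:58 = 9 h 4 min; less 45 min break → 8 h 19 min
Fri: 07:12–15:14 = 8 h 2 min; less 45 min break → 7 h 17 min
Sat: 05:01–16:11 = 11 h 10 min; less 45 min break → 10 h 25 min
Sun: 06:23–14:46 = 8 h 23 min; less 45 min break → 7 h 38 min
Total worked: 43 h 39 min = 2619 min.
Regular 43 h 39 min = 2619 min at €46.00/h; overtime 0 h 0 min = 0 min at €69.00/h.
Pay = (2619 × €46.00 + 0 × €69.00) ÷ 60 = €2007.90.

€2007.90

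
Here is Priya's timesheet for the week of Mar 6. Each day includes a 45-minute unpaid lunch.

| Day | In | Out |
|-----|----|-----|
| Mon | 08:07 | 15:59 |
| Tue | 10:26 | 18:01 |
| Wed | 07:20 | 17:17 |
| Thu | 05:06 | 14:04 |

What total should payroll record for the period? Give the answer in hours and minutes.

31 h 22 min

Mon: 08:07–15:59 = 7 h 52 min; less 45 min break → 7 h 7 min
Tue: 10:26–18:01 = 7 h 35 min; less 45 min break → 6 h 50 min
Wed: 07:20–17:17 = 9 h 57 min; less 45 min break → 9 h 12 min
Thu: 05:06–14:04 = 8 h 58 min; less 45 min break → 8 h 13 min
Total: 7 h 7 min + 6 h 50 min + 9 h 12 min + 8 h 13 min = 31 h 22 min.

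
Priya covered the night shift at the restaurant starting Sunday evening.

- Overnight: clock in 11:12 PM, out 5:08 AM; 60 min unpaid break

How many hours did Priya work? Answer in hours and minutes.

Overnight: 11:12 PM → midnight = 0 h 48 min; midnight → 5:08 AM = 5 h 8 min; span 5 h 56 min; less 60 min break → 4 h 56 min

4 h 56 min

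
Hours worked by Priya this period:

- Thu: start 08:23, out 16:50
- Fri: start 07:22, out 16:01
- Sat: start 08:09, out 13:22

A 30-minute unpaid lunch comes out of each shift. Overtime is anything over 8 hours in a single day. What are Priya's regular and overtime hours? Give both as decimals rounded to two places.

Regular 20.67 hours, overtime 0.15 hours

Thu: 08:23–16:50 = 8 h 27 min; less 30 min break → 7 h 57 min
Fri: 07:22–16:01 = 8 h 39 min; less 30 min break → 8 h 9 min
Sat: 08:09–13:22 = 5 h 13 min; less 30 min break → 4 h 43 min
Thu reg 7 h 57 min / OT 0 h 0 min; Fri reg 8 h 0 min / OT 0 h 9 min; Sat reg 4 h 43 min / OT 0 h 0 min.
Totals: regular 20 h 40 min, overtime 0 h 9 min.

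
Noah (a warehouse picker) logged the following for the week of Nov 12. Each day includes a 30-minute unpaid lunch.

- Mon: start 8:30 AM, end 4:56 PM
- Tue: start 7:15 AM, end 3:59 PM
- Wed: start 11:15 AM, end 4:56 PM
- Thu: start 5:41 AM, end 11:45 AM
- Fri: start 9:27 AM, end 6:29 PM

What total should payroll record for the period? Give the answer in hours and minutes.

35 h 27 min

Mon: 8:30 AM–4:56 PM = 8 h 26 min; less 30 min break → 7 h 56 min
Tue: 7:15 AM–3:59 PM = 8 h 44 min; less 30 min break → 8 h 14 min
Wed: 11:15 AM–4:56 PM = 5 h 41 min; less 30 min break → 5 h 11 min
Thu: 5:41 AM–11:45 AM = 6 h 4 min; less 30 min break → 5 h 34 min
Fri: 9:27 AM–6:29 PM = 9 h 2 min; less 30 min break → 8 h 32 min
Total: 7 h 56 min + 8 h 14 min + 5 h 11 min + 5 h 34 min + 8 h 32 min = 35 h 27 min.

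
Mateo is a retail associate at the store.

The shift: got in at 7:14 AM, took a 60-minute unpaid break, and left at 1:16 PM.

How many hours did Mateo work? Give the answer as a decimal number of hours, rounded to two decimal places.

The shift: 7:14 AM–1:16 PM = 6 h 2 min; less 60 min break → 5 h 2 min

5.03 hours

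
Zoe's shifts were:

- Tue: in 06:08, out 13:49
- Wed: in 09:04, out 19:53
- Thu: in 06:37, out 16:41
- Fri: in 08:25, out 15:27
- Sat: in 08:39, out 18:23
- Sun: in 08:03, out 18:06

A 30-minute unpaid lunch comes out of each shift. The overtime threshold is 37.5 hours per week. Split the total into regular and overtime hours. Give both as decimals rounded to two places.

Regular 37.50 hours, overtime 14.88 hours

Tue: 06:08–13:49 = 7 h 41 min; less 30 min break → 7 h 11 min
Wed: 09:04–19:53 = 10 h 49 min; less 30 min break → 10 h 19 min
Thu: 06:37–16:41 = 10 h 4 min; less 30 min break → 9 h 34 min
Fri: 08:25–15:27 = 7 h 2 min; less 30 min break → 6 h 32 min
Sat: 08:39–18:23 = 9 h 44 min; less 30 min break → 9 h 14 min
Sun: 08:03–18:06 = 10 h 3 min; less 30 min break → 9 h 33 min
Total worked: 52 h 23 min = 52.38 h.
Threshold 37.5 h → overtime 14 h 53 min, regular 37 h 30 min.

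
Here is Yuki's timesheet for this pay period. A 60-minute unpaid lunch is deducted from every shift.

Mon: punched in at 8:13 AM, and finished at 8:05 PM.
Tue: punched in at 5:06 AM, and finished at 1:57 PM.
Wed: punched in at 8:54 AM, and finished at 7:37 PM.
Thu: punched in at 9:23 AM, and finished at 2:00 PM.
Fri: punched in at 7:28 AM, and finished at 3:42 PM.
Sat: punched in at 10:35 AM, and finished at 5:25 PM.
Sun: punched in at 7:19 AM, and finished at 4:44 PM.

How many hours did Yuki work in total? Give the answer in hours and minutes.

Mon: 8:13 AM–8:05 PM = 11 h 52 min; less 60 min break → 10 h 52 min
Tue: 5:06 AM–1:57 PM = 8 h 51 min; less 60 min break → 7 h 51 min
Wed: 8:54 AM–7:37 PM = 10 h 43 min; less 60 min break → 9 h 43 min
Thu: 9:23 AM–2:00 PM = 4 h 37 min; less 60 min break → 3 h 37 min
Fri: 7:28 AM–3:42 PM = 8 h 14 min; less 60 min break → 7 h 14 min
Sat: 10:35 AM–5:25 PM = 6 h 50 min; less 60 min break → 5 h 50 min
Sun: 7:19 AM–4:44 PM = 9 h 25 min; less 60 min break → 8 h 25 min
Total: 10 h 52 min + 7 h 51 min + 9 h 43 min + 3 h 37 min + 7 h 14 min + 5 h 50 min + 8 h 25 min = 53 h 32 min.

53 h 32 min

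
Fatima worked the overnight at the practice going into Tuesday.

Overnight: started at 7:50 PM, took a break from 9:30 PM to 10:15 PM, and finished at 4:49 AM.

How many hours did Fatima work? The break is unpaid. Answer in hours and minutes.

Overnight: 7:50 PM → midnight = 4 h 10 min; midnight → 4:49 AM = 4 h 49 min; span 8 h 59 min; less 45 min break → 8 h 14 min

8 h 14 min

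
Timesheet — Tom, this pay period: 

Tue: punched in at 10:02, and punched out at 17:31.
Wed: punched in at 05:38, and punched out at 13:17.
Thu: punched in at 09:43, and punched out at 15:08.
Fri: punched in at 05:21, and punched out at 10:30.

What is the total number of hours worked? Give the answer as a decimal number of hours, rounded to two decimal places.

Tue: 10:02–17:31 = 7 h 29 min
Wed: 05:38–13:17 = 7 h 39 min
Thu: 09:43–15:08 = 5 h 25 min
Fri: 05:21–10:30 = 5 h 9 min
Total: 7 h 29 min + 7 h 39 min + 5 h 25 min + 5 h 9 min = 25 h 42 min.

25.70 hours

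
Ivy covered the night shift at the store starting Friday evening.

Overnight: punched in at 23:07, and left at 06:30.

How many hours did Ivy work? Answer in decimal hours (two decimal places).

7.38 hours

Overnight: 23:07 → midnight = 0 h 53 min; midnight → 06:30 = 6 h 30 min; span 7 h 23 min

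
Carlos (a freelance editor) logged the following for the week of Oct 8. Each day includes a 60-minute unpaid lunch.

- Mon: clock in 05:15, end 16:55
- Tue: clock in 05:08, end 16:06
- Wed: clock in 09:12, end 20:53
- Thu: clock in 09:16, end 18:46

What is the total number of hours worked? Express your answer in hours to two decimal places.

Mon: 05:15–16:55 = 11 h 40 min; less 60 min break → 10 h 40 min
Tue: 05:08–16:06 = 10 h 58 min; less 60 min break → 9 h 58 min
Wed: 09:12–20:53 = 11 h 41 min; less 60 min break → 10 h 41 min
Thu: 09:16–18:46 = 9 h 30 min; less 60 min break → 8 h 30 min
Total: 10 h 40 min + 9 h 58 min + 10 h 41 min + 8 h 30 min = 39 h 49 min.

39.82 hours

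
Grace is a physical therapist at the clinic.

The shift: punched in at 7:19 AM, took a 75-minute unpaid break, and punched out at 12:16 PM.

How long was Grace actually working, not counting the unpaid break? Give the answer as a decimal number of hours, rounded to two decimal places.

3.70 hours

The shift: 7:19 AM–12:16 PM = 4 h 57 min; less 75 min break → 3 h 42 min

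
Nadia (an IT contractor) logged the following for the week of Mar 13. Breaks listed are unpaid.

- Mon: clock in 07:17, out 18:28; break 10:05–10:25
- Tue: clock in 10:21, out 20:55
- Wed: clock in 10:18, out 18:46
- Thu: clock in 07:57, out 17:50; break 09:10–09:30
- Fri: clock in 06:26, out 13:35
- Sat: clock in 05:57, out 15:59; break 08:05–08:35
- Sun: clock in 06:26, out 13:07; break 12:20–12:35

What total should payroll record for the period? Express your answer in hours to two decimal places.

Mon: 07:17–18:28 = 11 h 11 min; less 20 min break → 10 h 51 min
Tue: 10:21–20:55 = 10 h 34 min
Wed: 10:18–18:46 = 8 h 28 min
Thu: 07:57–17:50 = 9 h 53 min; less 20 min break → 9 h 33 min
Fri: 06:26–13:35 = 7 h 9 min
Sat: 05:57–15:59 = 10 h 2 min; less 30 min break → 9 h 32 min
Sun: 06:26–13:07 = 6 h 41 min; less 15 min break → 6 h 26 min
Total: 10 h 51 min + 10 h 34 min + 8 h 28 min + 9 h 33 min + 7 h 9 min + 9 h 32 min + 6 h 26 min = 62 h 33 min.

62.55 hours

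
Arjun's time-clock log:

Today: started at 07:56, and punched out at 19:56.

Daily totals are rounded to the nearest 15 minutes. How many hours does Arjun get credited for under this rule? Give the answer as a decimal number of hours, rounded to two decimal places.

12.00 hours

Today: 07:56–19:56 = 12 h 0 min → rounds to 12 h 0 min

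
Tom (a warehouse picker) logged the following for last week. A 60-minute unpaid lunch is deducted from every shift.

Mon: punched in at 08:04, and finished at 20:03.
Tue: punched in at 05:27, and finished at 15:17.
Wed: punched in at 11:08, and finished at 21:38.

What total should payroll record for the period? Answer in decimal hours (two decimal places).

29.32 hours

Mon: 08:04–20:03 = 11 h 59 min; less 60 min break → 10 h 59 min
Tue: 05:27–15:17 = 9 h 50 min; less 60 min break → 8 h 50 min
Wed: 11:08–21:38 = 10 h 30 min; less 60 min break → 9 h 30 min
Total: 10 h 59 min + 8 h 50 min + 9 h 30 min = 29 h 19 min.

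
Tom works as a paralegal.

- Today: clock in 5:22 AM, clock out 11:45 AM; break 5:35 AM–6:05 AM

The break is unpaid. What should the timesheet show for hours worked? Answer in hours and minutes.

5 h 53 min

Today: 5:22 AM–11:45 AM = 6 h 23 min; less 30 min break → 5 h 53 min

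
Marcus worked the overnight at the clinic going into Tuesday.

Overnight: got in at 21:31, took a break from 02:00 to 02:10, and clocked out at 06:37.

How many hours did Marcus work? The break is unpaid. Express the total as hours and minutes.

8 h 56 min

Overnight: 21:31 → midnight = 2 h 29 min; midnight → 06:37 = 6 h 37 min; span 9 h 6 min; less 10 min break → 8 h 56 min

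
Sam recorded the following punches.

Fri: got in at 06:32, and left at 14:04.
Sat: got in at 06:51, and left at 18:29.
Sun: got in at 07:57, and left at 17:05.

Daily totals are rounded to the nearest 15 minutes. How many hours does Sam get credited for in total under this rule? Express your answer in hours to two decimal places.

28.50 hours

Fri: 06:32–14:04 = 7 h 32 min → rounds to 7 h 30 min
Sat: 06:51–18:29 = 11 h 38 min → rounds to 11 h 45 min
Sun: 07:57–17:05 = 9 h 8 min → rounds to 9 h 15 min
Total credited: 28 h 30 min.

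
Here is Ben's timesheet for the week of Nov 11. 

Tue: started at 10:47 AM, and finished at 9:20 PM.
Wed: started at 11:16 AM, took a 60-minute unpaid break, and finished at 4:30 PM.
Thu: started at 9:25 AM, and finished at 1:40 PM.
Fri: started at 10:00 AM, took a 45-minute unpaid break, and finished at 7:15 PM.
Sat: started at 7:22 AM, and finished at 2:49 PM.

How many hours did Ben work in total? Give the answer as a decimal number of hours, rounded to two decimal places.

34.98 hours

Tue: 10:47 AM–9:20 PM = 10 h 33 min
Wed: 11:16 AM–4:30 PM = 5 h 14 min; less 60 min break → 4 h 14 min
Thu: 9:25 AM–1:40 PM = 4 h 15 min
Fri: 10:00 AM–7:15 PM = 9 h 15 min; less 45 min break → 8 h 30 min
Sat: 7:22 AM–2:49 PM = 7 h 27 min
Total: 10 h 33 min + 4 h 14 min + 4 h 15 min + 8 h 30 min + 7 h 27 min = 34 h 59 min.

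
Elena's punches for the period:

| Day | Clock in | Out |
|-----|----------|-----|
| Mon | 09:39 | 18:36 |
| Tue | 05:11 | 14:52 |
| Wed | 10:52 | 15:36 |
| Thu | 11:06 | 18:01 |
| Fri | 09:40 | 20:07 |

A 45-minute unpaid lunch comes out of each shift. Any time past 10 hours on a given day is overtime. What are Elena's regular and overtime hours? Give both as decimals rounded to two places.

Mon: 09:39–18:36 = 8 h 57 min; less 45 min break → 8 h 12 min
Tue: 05:11–14:52 = 9 h 41 min; less 45 min break → 8 h 56 min
Wed: 10:52–15:36 = 4 h 44 min; less 45 min break → 3 h 59 min
Thu: 11:06–18:01 = 6 h 55 min; less 45 min break → 6 h 10 min
Fri: 09:40–20:07 = 10 h 27 min; less 45 min break → 9 h 42 min
Mon reg 8 h 12 min / OT 0 h 0 min; Tue reg 8 h 56 min / OT 0 h 0 min; Wed reg 3 h 59 min / OT 0 h 0 min; Thu reg 6 h 10 min / OT 0 h 0 min; Fri reg 9 h 42 min / OT 0 h 0 min.
Totals: regular 36 h 59 min, overtime 0 h 0 min.

Regular 36.98 hours, overtime 0.00 hours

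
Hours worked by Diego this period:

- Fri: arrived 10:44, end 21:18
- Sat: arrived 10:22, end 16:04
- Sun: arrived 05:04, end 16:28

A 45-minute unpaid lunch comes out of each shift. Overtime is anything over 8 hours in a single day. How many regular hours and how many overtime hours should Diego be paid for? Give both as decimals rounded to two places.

Regular 20.95 hours, overtime 4.47 hours

Fri: 10:44–21:18 = 10 h 34 min; less 45 min break → 9 h 49 min
Sat: 10:22–16:04 = 5 h 42 min; less 45 min break → 4 h 57 min
Sun: 05:04–16:28 = 11 h 24 min; less 45 min break → 10 h 39 min
Fri reg 8 h 0 min / OT 1 h 49 min; Sat reg 4 h 57 min / OT 0 h 0 min; Sun reg 8 h 0 min / OT 2 h 39 min.
Totals: regular 20 h 57 min, overtime 4 h 28 min.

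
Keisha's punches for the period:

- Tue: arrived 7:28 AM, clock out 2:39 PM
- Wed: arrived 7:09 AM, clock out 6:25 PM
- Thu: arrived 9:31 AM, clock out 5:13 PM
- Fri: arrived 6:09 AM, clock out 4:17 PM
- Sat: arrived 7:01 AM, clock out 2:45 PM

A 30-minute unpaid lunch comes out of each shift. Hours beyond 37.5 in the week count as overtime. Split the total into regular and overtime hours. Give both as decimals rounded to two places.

Tue: 7:28 AM–2:39 PM = 7 h 11 min; less 30 min break → 6 h 41 min
Wed: 7:09 AM–6:25 PM = 11 h 16 min; less 30 min break → 10 h 46 min
Thu: 9:31 AM–5:13 PM = 7 h 42 min; less 30 min break → 7 h 12 min
Fri: 6:09 AM–4:17 PM = 10 h 8 min; less 30 min break → 9 h 38 min
Sat: 7:01 AM–2:45 PM = 7 h 44 min; less 30 min break → 7 h 14 min
Total worked: 41 h 31 min = 41.52 h.
Threshold 37.5 h → overtime 4 h 1 min, regular 37 h 30 min.

Regular 37.50 hours, overtime 4.02 hours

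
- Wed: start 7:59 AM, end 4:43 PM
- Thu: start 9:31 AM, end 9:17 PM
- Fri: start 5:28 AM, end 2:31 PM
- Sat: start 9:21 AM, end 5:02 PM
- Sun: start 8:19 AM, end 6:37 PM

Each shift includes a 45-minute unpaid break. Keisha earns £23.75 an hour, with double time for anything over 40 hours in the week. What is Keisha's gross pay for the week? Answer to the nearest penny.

Wed: 7:59 AM–4:43 PM = 8 h 44 min; less 45 min break → 7 h 59 min
Thu: 9:31 AM–9:17 PM = 11 h 46 min; less 45 min break → 11 h 1 min
Fri: 5:28 AM–2:31 PM = 9 h 3 min; less 45 min break → 8 h 18 min
Sat: 9:21 AM–5:02 PM = 7 h 41 min; less 45 min break → 6 h 56 min
Sun: 8:19 AM–6:37 PM = 10 h 18 min; less 45 min break → 9 h 33 min
Total worked: 43 h 47 min = 2627 min.
Regular 40 h 0 min = 2400 min at £23.75/h; overtime 3 h 47 min = 227 min at £47.50/h.
Pay = (2400 × £23.75 + 227 × £47.50) ÷ 60 = £1129.71.

£1129.71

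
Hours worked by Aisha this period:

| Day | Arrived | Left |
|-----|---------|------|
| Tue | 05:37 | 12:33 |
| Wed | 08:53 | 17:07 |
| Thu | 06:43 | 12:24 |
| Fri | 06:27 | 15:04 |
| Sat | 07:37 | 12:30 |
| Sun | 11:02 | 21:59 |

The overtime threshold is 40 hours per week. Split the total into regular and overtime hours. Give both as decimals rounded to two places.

Tue: 05:37–12:33 = 6 h 56 min
Wed: 08:53–17:07 = 8 h 14 min
Thu: 06:43–12:24 = 5 h 41 min
Fri: 06:27–15:04 = 8 h 37 min
Sat: 07:37–12:30 = 4 h 53 min
Sun: 11:02–21:59 = 10 h 57 min
Total worked: 45 h 18 min = 45.30 h.
Threshold 40 h → overtime 5 h 18 min, regular 40 h 0 min.

Regular 40.00 hours, overtime 5.30 hours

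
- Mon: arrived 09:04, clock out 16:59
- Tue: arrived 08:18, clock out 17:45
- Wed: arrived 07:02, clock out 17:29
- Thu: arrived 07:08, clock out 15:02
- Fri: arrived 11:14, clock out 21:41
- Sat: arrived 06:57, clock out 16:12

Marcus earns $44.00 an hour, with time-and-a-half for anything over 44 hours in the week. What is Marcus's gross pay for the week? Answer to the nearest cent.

Mon: 09:04–16:59 = 7 h 55 min
Tue: 08:18–17:45 = 9 h 27 min
Wed: 07:02–17:29 = 10 h 27 min
Thu: 07:08–15:02 = 7 h 54 min
Fri: 11:14–21:41 = 10 h 27 min
Sat: 06:57–16:12 = 9 h 15 min
Total worked: 55 h 25 min = 3325 min.
Regular 44 h 0 min = 2640 min at $44.00/h; overtime 11 h 25 min = 685 min at $66.00/h.
Pay = (2640 × $44.00 + 685 × $66.00) ÷ 60 = $2689.50.

$2689.50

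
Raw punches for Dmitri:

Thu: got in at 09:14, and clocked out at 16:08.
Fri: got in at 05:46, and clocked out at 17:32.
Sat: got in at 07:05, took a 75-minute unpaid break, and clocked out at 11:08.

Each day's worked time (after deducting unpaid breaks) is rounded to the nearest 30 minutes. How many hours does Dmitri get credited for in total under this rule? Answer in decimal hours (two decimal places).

22.00 hours

Thu: 09:14–16:08 = 6 h 54 min → rounds to 7 h 0 min
Fri: 05:46–17:32 = 11 h 46 min → rounds to 12 h 0 min
Sat: 07:05–11:08 = 4 h 3 min − 75 min = 2 h 48 min → rounds to 3 h 0 min
Total credited: 22 h 0 min.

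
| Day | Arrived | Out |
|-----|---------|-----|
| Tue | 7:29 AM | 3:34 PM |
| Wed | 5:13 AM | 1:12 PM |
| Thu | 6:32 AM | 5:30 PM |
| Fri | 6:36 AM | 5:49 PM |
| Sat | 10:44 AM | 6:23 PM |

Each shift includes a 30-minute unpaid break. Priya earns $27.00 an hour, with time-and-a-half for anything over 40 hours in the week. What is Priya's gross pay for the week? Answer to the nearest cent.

Tue: 7:29 AM–3:34 PM = 8 h 5 min; less 30 min break → 7 h 35 min
Wed: 5:13 AM–1:12 PM = 7 h 59 min; less 30 min break → 7 h 29 min
Thu: 6:32 AM–5:30 PM = 10 h 58 min; less 30 min break → 10 h 28 min
Fri: 6:36 AM–5:49 PM = 11 h 13 min; less 30 min break → 10 h 43 min
Sat: 10:44 AM–6:23 PM = 7 h 39 min; less 30 min break → 7 h 9 min
Total worked: 43 h 24 min = 2604 min.
Regular 40 h 0 min = 2400 min at $27.00/h; overtime 3 h 24 min = 204 min at $40.50/h.
Pay = (2400 × $27.00 + 204 × $40.50) ÷ 60 = $1217.70.

$1217.70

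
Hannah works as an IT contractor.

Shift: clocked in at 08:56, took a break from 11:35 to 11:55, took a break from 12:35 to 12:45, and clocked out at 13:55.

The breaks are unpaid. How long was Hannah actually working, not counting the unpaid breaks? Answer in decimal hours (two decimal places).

4.48 hours

Shift: 08:56–13:55 = 4 h 59 min; less 30 min break → 4 h 29 min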